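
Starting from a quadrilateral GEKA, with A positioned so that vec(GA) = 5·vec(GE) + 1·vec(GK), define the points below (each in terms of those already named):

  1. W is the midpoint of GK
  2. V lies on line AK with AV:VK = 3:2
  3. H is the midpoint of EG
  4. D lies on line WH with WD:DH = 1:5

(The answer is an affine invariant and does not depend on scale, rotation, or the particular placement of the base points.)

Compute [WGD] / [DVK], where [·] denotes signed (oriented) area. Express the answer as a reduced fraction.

Choose coordinates G = (0, 0), E = (1, 0), K = (0, 1), A = (5, 1).
1. W is the midpoint of GK ⇒ W = (0, 1/2)
2. V lies on line AK with AV:VK = 3:2 ⇒ V = (2, 1)
3. H is the midpoint of EG ⇒ H = (1/2, 0)
4. D lies on line WH with WD:DH = 1:5 ⇒ D = (1/12, 5/12)
2·[WGD] = 1/24, 2·[DVK] = 7/6
[WGD]:[DVK] = 1/24:7/6 = 1/28

[WGD]:[DVK] = 1/28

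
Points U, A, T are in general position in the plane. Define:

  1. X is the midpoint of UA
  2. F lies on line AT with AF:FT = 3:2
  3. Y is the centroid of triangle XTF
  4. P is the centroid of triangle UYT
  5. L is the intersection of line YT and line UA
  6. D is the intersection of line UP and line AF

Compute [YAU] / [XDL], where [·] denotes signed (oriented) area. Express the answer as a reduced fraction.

[YAU]:[XDL] = 308/69

Assign U = (0, 0), A = (1, 0), T = (0, 1) — the answer is frame-independent, so this choice is without loss of generality.
1. X is the midpoint of UA ⇒ X = (1/2, 0)
2. F lies on line AT with AF:FT = 3:2 ⇒ F = (2/5, 3/5)
3. Y is the centroid of triangle XTF ⇒ Y = (3/10, 8/15)
4. P is the centroid of triangle UYT ⇒ P = (1/10, 23/45)
5. L is the intersection of line YT and line UA ⇒ L = (9/14, 0)
6. D is the intersection of line UP and line AF ⇒ D = (9/55, 46/55)
2·[YAU] = -8/15, 2·[XDL] = -46/385
[YAU]:[XDL] = -8/15:-46/385 = 308/69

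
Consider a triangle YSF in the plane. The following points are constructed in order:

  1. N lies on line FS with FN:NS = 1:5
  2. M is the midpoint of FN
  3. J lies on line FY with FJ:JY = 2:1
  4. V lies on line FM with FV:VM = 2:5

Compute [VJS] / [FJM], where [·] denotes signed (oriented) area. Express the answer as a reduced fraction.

[VJS]:[FJM] = 82/7

Work in coordinates with Y = (0, 0), S = (1, 0), F = (0, 1).
1. N lies on line FS with FN:NS = 1:5 ⇒ N = (1/6, 5/6)
2. M is the midpoint of FN ⇒ M = (1/12, 11/12)
3. J lies on line FY with FJ:JY = 2:1 ⇒ J = (0, 1/3)
4. V lies on line FM with FV:VM = 2:5 ⇒ V = (1/42, 41/42)
2·[VJS] = 41/63, 2·[FJM] = 1/18
[VJS]:[FJM] = 41/63:1/18 = 82/7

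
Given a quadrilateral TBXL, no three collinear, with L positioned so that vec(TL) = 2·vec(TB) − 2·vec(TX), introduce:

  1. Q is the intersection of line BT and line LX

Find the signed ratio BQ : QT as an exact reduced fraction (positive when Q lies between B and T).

Assign T = (0, 0), B = (1, 0), X = (0, 1), L = (2, -2) — the answer is frame-independent, so this choice is without loss of generality.
1. Q is the intersection of line BT and line LX ⇒ Q = (2/3, 0)
Q = B + t·(T−B) with t = 1/3, so BQ:QT = t:(1−t) = 1/3:2/3

BQ:QT = 1/2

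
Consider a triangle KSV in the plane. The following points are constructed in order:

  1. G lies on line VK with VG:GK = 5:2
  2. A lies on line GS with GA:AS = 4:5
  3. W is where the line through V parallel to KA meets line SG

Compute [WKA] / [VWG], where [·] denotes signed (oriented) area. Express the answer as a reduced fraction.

[WKA]:[VWG] = 14/25

Set K = (0, 0), S = (1, 0), V = (0, 1); any affine frame gives the same invariant.
1. G lies on line VK with VG:GK = 5:2 ⇒ G = (0, 2/7)
2. A lies on line GS with GA:AS = 4:5 ⇒ A = (4/9, 10/63)
3. W is where the line through V parallel to KA meets line SG ⇒ W = (-10/9, 38/63)
2·[WKA] = 4/9, 2·[VWG] = 50/63
[WKA]:[VWG] = 4/9:50/63 = 14/25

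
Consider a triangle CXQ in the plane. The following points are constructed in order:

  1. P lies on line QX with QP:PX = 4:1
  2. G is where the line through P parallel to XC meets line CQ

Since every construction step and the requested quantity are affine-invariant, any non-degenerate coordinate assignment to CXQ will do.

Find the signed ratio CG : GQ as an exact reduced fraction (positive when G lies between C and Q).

Assign C = (0, 0), X = (1, 0), Q = (0, 1) — the answer is frame-independent, so this choice is without loss of generality.
1. P lies on line QX with QP:PX = 4:1 ⇒ P = (4/5, 1/5)
2. G is where the line through P parallel to XC meets line CQ ⇒ G = (0, 1/5)
G = C + t·(Q−C) with t = 1/5, so CG:GQ = t:(1−t) = 1/5:4/5

CG:GQ = 1/4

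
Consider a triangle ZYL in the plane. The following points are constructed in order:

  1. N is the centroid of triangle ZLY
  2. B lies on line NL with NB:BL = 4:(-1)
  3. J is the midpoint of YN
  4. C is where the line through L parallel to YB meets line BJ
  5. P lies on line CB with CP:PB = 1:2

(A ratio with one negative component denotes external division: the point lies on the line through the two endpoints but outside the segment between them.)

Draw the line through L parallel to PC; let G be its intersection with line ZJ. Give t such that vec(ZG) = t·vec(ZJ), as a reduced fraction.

t = 14/15

Choose coordinates Z = (0, 0), Y = (1, 0), L = (0, 1).
1. N is the centroid of triangle ZLY ⇒ N = (1/3, 1/3)
2. B lies on line NL with NB:BL = 4:(-1) ⇒ B = (-1/9, 11/9)
3. J is the midpoint of YN ⇒ J = (2/3, 1/6)
4. C is where the line through L parallel to YB meets line BJ ⇒ C = (5/18, 25/36)
5. P lies on line CB with CP:PB = 1:2 ⇒ P = (4/27, 47/54)
through L parallel to PC: direction (7/54, -19/108); meets ZJ at G = (28/45, 7/45)
G = Z + t·(J−Z) with t = 14/15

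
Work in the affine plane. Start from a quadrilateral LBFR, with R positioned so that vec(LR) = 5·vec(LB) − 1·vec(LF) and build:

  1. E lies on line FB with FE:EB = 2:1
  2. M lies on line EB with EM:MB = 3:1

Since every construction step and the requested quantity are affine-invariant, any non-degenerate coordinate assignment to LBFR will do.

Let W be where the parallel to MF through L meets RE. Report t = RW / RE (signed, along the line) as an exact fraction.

t = 4/3

Set L = (0, 0), B = (1, 0), F = (0, 1), R = (5, -1); any affine frame gives the same invariant.
1. E lies on line FB with FE:EB = 2:1 ⇒ E = (2/3, 1/3)
2. M lies on line EB with EM:MB = 3:1 ⇒ M = (11/12, 1/12)
through L parallel to MF: direction (-11/12, 11/12); meets RE at W = (-7/9, 7/9)
W = R + t·(E−R) with t = 4/3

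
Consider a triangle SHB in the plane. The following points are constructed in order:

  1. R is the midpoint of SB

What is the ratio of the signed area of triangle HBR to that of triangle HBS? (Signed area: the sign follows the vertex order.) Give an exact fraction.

Assign S = (0, 0), H = (1, 0), B = (0, 1) — the answer is frame-independent, so this choice is without loss of generality.
1. R is the midpoint of SB ⇒ R = (0, 1/2)
2·[HBR] = 1/2, 2·[HBS] = 1
[HBR]:[HBS] = 1/2:1 = 1/2

[HBR]:[HBS] = 1/2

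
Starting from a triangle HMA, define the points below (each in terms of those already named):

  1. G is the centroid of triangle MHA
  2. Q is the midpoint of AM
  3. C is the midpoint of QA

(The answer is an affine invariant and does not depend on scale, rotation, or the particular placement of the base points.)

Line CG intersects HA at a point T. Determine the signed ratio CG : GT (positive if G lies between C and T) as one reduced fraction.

Work in coordinates with H = (0, 0), M = (1, 0), A = (0, 1).
1. G is the centroid of triangle MHA ⇒ G = (1/3, 1/3)
2. Q is the midpoint of AM ⇒ Q = (1/2, 1/2)
3. C is the midpoint of QA ⇒ C = (1/4, 3/4)
line CG meets HA at T = (0, 2)
G = C + t·(T−C) with t = -1/3, so CG:GT = -1/3:4/3

CG:GT = -1/4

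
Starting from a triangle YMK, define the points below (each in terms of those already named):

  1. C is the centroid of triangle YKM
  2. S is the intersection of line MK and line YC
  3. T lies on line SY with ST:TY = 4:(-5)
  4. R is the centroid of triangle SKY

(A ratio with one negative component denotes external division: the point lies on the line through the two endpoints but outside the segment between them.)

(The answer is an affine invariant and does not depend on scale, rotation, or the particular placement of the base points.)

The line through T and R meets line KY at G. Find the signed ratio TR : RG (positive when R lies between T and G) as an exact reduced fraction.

TR:RG = 14

Assign Y = (0, 0), M = (1, 0), K = (0, 1) — the answer is frame-independent, so this choice is without loss of generality.
1. C is the centroid of triangle YKM ⇒ C = (1/3, 1/3)
2. S is the intersection of line MK and line YC ⇒ S = (1/2, 1/2)
3. T lies on line SY with ST:TY = 4:(-5) ⇒ T = (5/2, 5/2)
4. R is the centroid of triangle SKY ⇒ R = (1/6, 1/2)
line TR meets KY at G = (0, 5/14)
R = T + t·(G−T) with t = 14/15, so TR:RG = 14/15:1/15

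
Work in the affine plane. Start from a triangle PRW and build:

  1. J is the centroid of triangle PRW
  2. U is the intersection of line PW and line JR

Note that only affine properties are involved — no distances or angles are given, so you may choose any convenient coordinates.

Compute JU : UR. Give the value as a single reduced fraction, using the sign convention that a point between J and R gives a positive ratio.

Work in coordinates with P = (0, 0), R = (1, 0), W = (0, 1).
1. J is the centroid of triangle PRW ⇒ J = (1/3, 1/3)
2. U is the intersection of line PW and line JR ⇒ U = (0, 1/2)
U = J + t·(R−J) with t = -1/2, so JU:UR = t:(1−t) = -1/2:3/2

JU:UR = -1/3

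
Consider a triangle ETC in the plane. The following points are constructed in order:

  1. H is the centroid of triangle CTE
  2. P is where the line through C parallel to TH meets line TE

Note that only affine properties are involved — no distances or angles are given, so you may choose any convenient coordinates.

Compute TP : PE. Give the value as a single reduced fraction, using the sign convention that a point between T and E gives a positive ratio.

Choose coordinates E = (0, 0), T = (1, 0), C = (0, 1).
1. H is the centroid of triangle CTE ⇒ H = (1/3, 1/3)
2. P is where the line through C parallel to TH meets line TE ⇒ P = (2, 0)
P = T + t·(E−T) with t = -1, so TP:PE = t:(1−t) = -1:2

TP:PE = -1/2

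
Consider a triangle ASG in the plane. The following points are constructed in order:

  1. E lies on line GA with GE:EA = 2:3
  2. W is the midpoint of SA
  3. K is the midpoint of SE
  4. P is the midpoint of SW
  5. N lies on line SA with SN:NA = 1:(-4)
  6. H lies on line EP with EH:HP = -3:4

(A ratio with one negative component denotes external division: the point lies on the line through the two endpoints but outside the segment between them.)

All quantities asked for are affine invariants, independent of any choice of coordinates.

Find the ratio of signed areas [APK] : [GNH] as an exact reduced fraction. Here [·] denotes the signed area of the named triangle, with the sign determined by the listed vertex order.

Choose coordinates A = (0, 0), S = (1, 0), G = (0, 1).
1. E lies on line GA with GE:EA = 2:3 ⇒ E = (0, 3/5)
2. W is the midpoint of SA ⇒ W = (1/2, 0)
3. K is the midpoint of SE ⇒ K = (1/2, 3/10)
4. P is the midpoint of SW ⇒ P = (3/4, 0)
5. N lies on line SA with SN:NA = 1:(-4) ⇒ N = (4/3, 0)
6. H lies on line EP with EH:HP = -3:4 ⇒ H = (-9/4, 12/5)
2·[APK] = 9/40, 2·[GNH] = -23/60
[APK]:[GNH] = 9/40:-23/60 = -27/46

[APK]:[GNH] = -27/46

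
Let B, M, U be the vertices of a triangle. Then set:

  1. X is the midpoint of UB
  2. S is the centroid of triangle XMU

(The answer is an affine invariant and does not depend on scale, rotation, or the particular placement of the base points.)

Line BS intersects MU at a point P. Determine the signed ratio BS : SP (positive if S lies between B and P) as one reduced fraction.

Assign B = (0, 0), M = (1, 0), U = (0, 1) — the answer is frame-independent, so this choice is without loss of generality.
1. X is the midpoint of UB ⇒ X = (0, 1/2)
2. S is the centroid of triangle XMU ⇒ S = (1/3, 1/2)
line BS meets MU at P = (2/5, 3/5)
S = B + t·(P−B) with t = 5/6, so BS:SP = 5/6:1/6

BS:SP = 5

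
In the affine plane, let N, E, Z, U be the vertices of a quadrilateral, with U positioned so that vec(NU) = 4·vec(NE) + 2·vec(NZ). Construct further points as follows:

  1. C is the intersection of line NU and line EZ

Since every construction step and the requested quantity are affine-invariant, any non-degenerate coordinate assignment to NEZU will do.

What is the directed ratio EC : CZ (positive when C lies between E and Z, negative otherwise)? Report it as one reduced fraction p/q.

Set N = (0, 0), E = (1, 0), Z = (0, 1), U = (4, 2); any affine frame gives the same invariant.
1. C is the intersection of line NU and line EZ ⇒ C = (2/3, 1/3)
C = E + t·(Z−E) with t = 1/3, so EC:CZ = t:(1−t) = 1/3:2/3

EC:CZ = 1/2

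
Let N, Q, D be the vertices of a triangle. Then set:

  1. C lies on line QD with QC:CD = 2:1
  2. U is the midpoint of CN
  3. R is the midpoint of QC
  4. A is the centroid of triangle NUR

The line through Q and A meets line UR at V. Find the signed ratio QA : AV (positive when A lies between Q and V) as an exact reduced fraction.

QA:AV = 2

Work in coordinates with N = (0, 0), Q = (1, 0), D = (0, 1).
1. C lies on line QD with QC:CD = 2:1 ⇒ C = (1/3, 2/3)
2. U is the midpoint of CN ⇒ U = (1/6, 1/3)
3. R is the midpoint of QC ⇒ R = (2/3, 1/3)
4. A is the centroid of triangle NUR ⇒ A = (5/18, 2/9)
line QA meets UR at V = (-1/12, 1/3)
A = Q + t·(V−Q) with t = 2/3, so QA:AV = 2/3:1/3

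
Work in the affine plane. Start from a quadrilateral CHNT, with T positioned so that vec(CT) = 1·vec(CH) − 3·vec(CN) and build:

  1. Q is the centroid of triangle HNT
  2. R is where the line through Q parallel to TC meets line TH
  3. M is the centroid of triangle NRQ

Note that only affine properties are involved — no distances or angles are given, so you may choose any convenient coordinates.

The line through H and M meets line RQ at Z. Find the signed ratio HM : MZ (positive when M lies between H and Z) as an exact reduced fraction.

HM:MZ = -16

Work in coordinates with C = (0, 0), H = (1, 0), N = (0, 1), T = (1, -3).
1. Q is the centroid of triangle HNT ⇒ Q = (2/3, -2/3)
2. R is where the line through Q parallel to TC meets line TH ⇒ R = (1, -5/3)
3. M is the centroid of triangle NRQ ⇒ M = (5/9, -4/9)
line HM meets RQ at Z = (7/12, -5/12)
M = H + t·(Z−H) with t = 16/15, so HM:MZ = 16/15:-1/15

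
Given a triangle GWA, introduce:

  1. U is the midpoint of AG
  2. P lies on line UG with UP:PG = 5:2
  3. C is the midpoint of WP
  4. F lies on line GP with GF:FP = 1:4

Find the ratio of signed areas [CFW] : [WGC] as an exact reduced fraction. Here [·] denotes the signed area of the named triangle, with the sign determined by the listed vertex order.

Work in coordinates with G = (0, 0), W = (1, 0), A = (0, 1).
1. U is the midpoint of AG ⇒ U = (0, 1/2)
2. P lies on line UG with UP:PG = 5:2 ⇒ P = (0, 1/7)
3. C is the midpoint of WP ⇒ C = (1/2, 1/14)
4. F lies on line GP with GF:FP = 1:4 ⇒ F = (0, 1/35)
2·[CFW] = 2/35, 2·[WGC] = -1/14
[CFW]:[WGC] = 2/35:-1/14 = -4/5

[CFW]:[WGC] = -4/5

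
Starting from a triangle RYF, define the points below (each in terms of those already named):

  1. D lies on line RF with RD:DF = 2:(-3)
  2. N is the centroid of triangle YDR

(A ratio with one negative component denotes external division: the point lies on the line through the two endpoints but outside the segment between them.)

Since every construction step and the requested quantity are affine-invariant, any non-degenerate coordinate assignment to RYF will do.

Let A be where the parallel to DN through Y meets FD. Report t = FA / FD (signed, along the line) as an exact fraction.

Set R = (0, 0), Y = (1, 0), F = (0, 1); any affine frame gives the same invariant.
1. D lies on line RF with RD:DF = 2:(-3) ⇒ D = (0, -2)
2. N is the centroid of triangle YDR ⇒ N = (1/3, -2/3)
through Y parallel to DN: direction (1/3, 4/3); meets FD at A = (0, -4)
A = F + t·(D−F) with t = 5/3

t = 5/3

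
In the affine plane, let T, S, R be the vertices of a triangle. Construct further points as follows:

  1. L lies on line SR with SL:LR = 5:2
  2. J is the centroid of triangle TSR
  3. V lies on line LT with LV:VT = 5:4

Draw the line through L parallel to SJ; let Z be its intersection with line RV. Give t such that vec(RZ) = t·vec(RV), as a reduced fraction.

t = 3/13

Assign T = (0, 0), S = (1, 0), R = (0, 1) — the answer is frame-independent, so this choice is without loss of generality.
1. L lies on line SR with SL:LR = 5:2 ⇒ L = (2/7, 5/7)
2. J is the centroid of triangle TSR ⇒ J = (1/3, 1/3)
3. V lies on line LT with LV:VT = 5:4 ⇒ V = (8/63, 20/63)
through L parallel to SJ: direction (-2/3, 1/3); meets RV at Z = (8/273, 230/273)
Z = R + t·(V−R) with t = 3/13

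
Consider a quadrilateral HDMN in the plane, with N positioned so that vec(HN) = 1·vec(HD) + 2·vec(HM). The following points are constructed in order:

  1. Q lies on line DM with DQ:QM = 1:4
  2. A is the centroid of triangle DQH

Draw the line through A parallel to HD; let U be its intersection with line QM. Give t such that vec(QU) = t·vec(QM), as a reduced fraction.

Work in coordinates with H = (0, 0), D = (1, 0), M = (0, 1), N = (1, 2).
1. Q lies on line DM with DQ:QM = 1:4 ⇒ Q = (4/5, 1/5)
2. A is the centroid of triangle DQH ⇒ A = (3/5, 1/15)
through A parallel to HD: direction (1, 0); meets QM at U = (14/15, 1/15)
U = Q + t·(M−Q) with t = -1/6

t = -1/6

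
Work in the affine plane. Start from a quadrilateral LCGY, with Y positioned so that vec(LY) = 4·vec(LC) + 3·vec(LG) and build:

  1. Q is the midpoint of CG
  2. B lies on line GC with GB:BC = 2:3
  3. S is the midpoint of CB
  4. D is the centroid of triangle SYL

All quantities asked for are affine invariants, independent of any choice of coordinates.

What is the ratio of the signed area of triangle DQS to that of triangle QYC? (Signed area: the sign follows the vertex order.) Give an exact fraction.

[DQS]:[QYC] = -1/9

Work in coordinates with L = (0, 0), C = (1, 0), G = (0, 1), Y = (4, 3).
1. Q is the midpoint of CG ⇒ Q = (1/2, 1/2)
2. B lies on line GC with GB:BC = 2:3 ⇒ B = (2/5, 3/5)
3. S is the midpoint of CB ⇒ S = (7/10, 3/10)
4. D is the centroid of triangle SYL ⇒ D = (47/30, 11/10)
2·[DQS] = 1/3, 2·[QYC] = -3
[DQS]:[QYC] = 1/3:-3 = -1/9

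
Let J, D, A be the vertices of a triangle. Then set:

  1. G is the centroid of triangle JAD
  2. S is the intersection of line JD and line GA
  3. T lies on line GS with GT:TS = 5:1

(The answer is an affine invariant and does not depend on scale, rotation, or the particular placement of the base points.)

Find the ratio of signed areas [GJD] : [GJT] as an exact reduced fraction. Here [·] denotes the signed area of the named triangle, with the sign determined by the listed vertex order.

[GJD]:[GJT] = 12/5

Set J = (0, 0), D = (1, 0), A = (0, 1); any affine frame gives the same invariant.
1. G is the centroid of triangle JAD ⇒ G = (1/3, 1/3)
2. S is the intersection of line JD and line GA ⇒ S = (1/2, 0)
3. T lies on line GS with GT:TS = 5:1 ⇒ T = (17/36, 1/18)
2·[GJD] = 1/3, 2·[GJT] = 5/36
[GJD]:[GJT] = 1/3:5/36 = 12/5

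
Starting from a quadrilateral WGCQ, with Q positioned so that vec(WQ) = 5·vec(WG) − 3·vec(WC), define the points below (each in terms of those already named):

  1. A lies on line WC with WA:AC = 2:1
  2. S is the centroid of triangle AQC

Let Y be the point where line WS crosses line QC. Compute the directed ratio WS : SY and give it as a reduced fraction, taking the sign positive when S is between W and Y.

Work in coordinates with W = (0, 0), G = (1, 0), C = (0, 1), Q = (5, -3).
1. A lies on line WC with WA:AC = 2:1 ⇒ A = (0, 2/3)
2. S is the centroid of triangle AQC ⇒ S = (5/3, -4/9)
line WS meets QC at Y = (15/8, -1/2)
S = W + t·(Y−W) with t = 8/9, so WS:SY = 8/9:1/9

WS:SY = 8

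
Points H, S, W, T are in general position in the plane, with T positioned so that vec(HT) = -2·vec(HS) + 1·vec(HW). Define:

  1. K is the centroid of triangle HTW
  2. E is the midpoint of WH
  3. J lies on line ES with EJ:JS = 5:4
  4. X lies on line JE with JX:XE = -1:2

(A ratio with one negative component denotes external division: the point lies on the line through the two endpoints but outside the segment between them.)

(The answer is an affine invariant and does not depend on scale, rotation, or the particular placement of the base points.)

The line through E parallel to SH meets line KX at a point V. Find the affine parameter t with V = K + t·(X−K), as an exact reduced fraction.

t = 3/13

Choose coordinates H = (0, 0), S = (1, 0), W = (0, 1), T = (-2, 1).
1. K is the centroid of triangle HTW ⇒ K = (-2/3, 2/3)
2. E is the midpoint of WH ⇒ E = (0, 1/2)
3. J lies on line ES with EJ:JS = 5:4 ⇒ J = (5/9, 2/9)
4. X lies on line JE with JX:XE = -1:2 ⇒ X = (10/9, -1/18)
through E parallel to SH: direction (-1, 0); meets KX at V = (-10/39, 1/2)
V = K + t·(X−K) with t = 3/13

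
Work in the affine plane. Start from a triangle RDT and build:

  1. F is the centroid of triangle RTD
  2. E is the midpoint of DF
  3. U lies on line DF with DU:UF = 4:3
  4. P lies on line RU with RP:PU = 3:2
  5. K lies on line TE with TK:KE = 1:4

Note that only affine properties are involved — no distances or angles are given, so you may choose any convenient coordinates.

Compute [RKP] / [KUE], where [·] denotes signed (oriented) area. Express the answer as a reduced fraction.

[RKP]:[KUE] = -309/20

Work in coordinates with R = (0, 0), D = (1, 0), T = (0, 1).
1. F is the centroid of triangle RTD ⇒ F = (1/3, 1/3)
2. E is the midpoint of DF ⇒ E = (2/3, 1/6)
3. U lies on line DF with DU:UF = 4:3 ⇒ U = (13/21, 4/21)
4. P lies on line RU with RP:PU = 3:2 ⇒ P = (13/35, 4/35)
5. K lies on line TE with TK:KE = 1:4 ⇒ K = (2/15, 5/6)
2·[RKP] = -103/350, 2·[KUE] = 2/105
[RKP]:[KUE] = -103/350:2/105 = -309/20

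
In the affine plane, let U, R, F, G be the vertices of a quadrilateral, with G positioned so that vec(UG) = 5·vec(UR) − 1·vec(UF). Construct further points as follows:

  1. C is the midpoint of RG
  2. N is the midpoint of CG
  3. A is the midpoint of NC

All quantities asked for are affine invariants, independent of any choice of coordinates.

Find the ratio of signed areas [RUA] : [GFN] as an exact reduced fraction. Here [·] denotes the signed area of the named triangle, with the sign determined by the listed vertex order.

Assign U = (0, 0), R = (1, 0), F = (0, 1), G = (5, -1) — the answer is frame-independent, so this choice is without loss of generality.
1. C is the midpoint of RG ⇒ C = (3, -1/2)
2. N is the midpoint of CG ⇒ N = (4, -3/4)
3. A is the midpoint of NC ⇒ A = (7/2, -5/8)
2·[RUA] = 5/8, 2·[GFN] = 3/4
[RUA]:[GFN] = 5/8:3/4 = 5/6

[RUA]:[GFN] = 5/6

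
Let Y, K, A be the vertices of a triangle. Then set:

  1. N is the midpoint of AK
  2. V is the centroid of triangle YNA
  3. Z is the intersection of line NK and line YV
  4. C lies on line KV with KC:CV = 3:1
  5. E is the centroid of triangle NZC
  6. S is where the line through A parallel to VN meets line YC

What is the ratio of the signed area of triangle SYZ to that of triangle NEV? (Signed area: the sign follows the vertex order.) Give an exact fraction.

Set Y = (0, 0), K = (1, 0), A = (0, 1); any affine frame gives the same invariant.
1. N is the midpoint of AK ⇒ N = (1/2, 1/2)
2. V is the centroid of triangle YNA ⇒ V = (1/6, 1/2)
3. Z is the intersection of line NK and line YV ⇒ Z = (1/4, 3/4)
4. C lies on line KV with KC:CV = 3:1 ⇒ C = (3/8, 3/8)
5. E is the centroid of triangle NZC ⇒ E = (3/8, 13/24)
6. S is where the line through A parallel to VN meets line YC ⇒ S = (1, 1)
2·[SYZ] = -1/2, 2·[NEV] = 1/72
[SYZ]:[NEV] = -1/2:1/72 = -36

[SYZ]:[NEV] = -36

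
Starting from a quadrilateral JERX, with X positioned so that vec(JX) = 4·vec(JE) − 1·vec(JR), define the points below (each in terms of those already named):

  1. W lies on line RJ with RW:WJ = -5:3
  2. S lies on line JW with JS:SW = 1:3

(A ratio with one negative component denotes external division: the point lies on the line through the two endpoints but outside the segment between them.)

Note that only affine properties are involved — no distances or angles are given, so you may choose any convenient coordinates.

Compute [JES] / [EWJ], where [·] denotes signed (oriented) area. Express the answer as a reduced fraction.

Assign J = (0, 0), E = (1, 0), R = (0, 1), X = (4, -1) — the answer is frame-independent, so this choice is without loss of generality.
1. W lies on line RJ with RW:WJ = -5:3 ⇒ W = (0, -3/2)
2. S lies on line JW with JS:SW = 1:3 ⇒ S = (0, -3/8)
2·[JES] = -3/8, 2·[EWJ] = -3/2
[JES]:[EWJ] = -3/8:-3/2 = 1/4

[JES]:[EWJ] = 1/4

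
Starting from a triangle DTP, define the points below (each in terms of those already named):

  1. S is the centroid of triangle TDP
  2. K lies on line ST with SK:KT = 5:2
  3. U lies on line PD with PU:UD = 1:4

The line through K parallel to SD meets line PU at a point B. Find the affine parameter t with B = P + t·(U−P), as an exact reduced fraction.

Choose coordinates D = (0, 0), T = (1, 0), P = (0, 1).
1. S is the centroid of triangle TDP ⇒ S = (1/3, 1/3)
2. K lies on line ST with SK:KT = 5:2 ⇒ K = (17/21, 2/21)
3. U lies on line PD with PU:UD = 1:4 ⇒ U = (0, 4/5)
through K parallel to SD: direction (-1/3, -1/3); meets PU at B = (0, -5/7)
B = P + t·(U−P) with t = 60/7

t = 60/7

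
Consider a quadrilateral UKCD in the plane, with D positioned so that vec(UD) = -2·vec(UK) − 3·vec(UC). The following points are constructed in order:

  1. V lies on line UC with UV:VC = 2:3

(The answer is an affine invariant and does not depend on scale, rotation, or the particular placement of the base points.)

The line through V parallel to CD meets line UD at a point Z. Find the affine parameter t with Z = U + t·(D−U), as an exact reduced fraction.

t = 2/5

Set U = (0, 0), K = (1, 0), C = (0, 1), D = (-2, -3); any affine frame gives the same invariant.
1. V lies on line UC with UV:VC = 2:3 ⇒ V = (0, 2/5)
through V parallel to CD: direction (-2, -4); meets UD at Z = (-4/5, -6/5)
Z = U + t·(D−U) with t = 2/5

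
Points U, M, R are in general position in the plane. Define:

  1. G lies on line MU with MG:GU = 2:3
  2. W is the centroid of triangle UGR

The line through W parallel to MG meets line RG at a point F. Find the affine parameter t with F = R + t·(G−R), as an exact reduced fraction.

t = 2/3

Work in coordinates with U = (0, 0), M = (1, 0), R = (0, 1).
1. G lies on line MU with MG:GU = 2:3 ⇒ G = (3/5, 0)
2. W is the centroid of triangle UGR ⇒ W = (1/5, 1/3)
through W parallel to MG: direction (-2/5, 0); meets RG at F = (2/5, 1/3)
F = R + t·(G−R) with t = 2/3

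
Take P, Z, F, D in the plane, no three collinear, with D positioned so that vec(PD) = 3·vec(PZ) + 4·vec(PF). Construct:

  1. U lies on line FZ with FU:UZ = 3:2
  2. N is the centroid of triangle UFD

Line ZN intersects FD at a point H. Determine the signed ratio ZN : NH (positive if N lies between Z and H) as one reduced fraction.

Work in coordinates with P = (0, 0), Z = (1, 0), F = (0, 1), D = (3, 4).
1. U lies on line FZ with FU:UZ = 3:2 ⇒ U = (3/5, 2/5)
2. N is the centroid of triangle UFD ⇒ N = (6/5, 9/5)
line ZN meets FD at H = (5/4, 9/4)
N = Z + t·(H−Z) with t = 4/5, so ZN:NH = 4/5:1/5

ZN:NH = 4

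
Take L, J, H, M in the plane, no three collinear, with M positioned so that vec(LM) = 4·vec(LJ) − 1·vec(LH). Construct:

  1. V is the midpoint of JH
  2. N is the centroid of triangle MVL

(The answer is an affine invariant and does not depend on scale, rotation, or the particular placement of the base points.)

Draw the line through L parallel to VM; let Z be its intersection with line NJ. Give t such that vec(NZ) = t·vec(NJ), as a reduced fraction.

Assign L = (0, 0), J = (1, 0), H = (0, 1), M = (4, -1) — the answer is frame-independent, so this choice is without loss of generality.
1. V is the midpoint of JH ⇒ V = (1/2, 1/2)
2. N is the centroid of triangle MVL ⇒ N = (3/2, -1/6)
through L parallel to VM: direction (7/2, -3/2); meets NJ at Z = (-7/2, 3/2)
Z = N + t·(J−N) with t = 10

t = 10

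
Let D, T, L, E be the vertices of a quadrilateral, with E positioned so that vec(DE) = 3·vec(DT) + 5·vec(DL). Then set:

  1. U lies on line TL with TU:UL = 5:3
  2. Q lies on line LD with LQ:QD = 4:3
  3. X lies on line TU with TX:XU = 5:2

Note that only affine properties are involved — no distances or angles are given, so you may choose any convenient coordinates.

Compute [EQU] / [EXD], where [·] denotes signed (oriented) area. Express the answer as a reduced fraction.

[EQU]:[EXD] = -63/80

Assign D = (0, 0), T = (1, 0), L = (0, 1), E = (3, 5) — the answer is frame-independent, so this choice is without loss of generality.
1. U lies on line TL with TU:UL = 5:3 ⇒ U = (3/8, 5/8)
2. Q lies on line LD with LQ:QD = 4:3 ⇒ Q = (0, 3/7)
3. X lies on line TU with TX:XU = 5:2 ⇒ X = (31/56, 25/56)
2·[EQU] = 9/8, 2·[EXD] = -10/7
[EQU]:[EXD] = 9/8:-10/7 = -63/80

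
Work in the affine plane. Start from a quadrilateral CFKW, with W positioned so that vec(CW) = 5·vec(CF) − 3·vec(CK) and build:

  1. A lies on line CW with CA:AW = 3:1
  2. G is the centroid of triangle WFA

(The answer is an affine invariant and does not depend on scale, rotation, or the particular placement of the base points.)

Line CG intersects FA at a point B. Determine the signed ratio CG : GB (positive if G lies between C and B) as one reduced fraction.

Choose coordinates C = (0, 0), F = (1, 0), K = (0, 1), W = (5, -3).
1. A lies on line CW with CA:AW = 3:1 ⇒ A = (15/4, -9/4)
2. G is the centroid of triangle WFA ⇒ G = (13/4, -7/4)
line CG meets FA at B = (117/40, -63/40)
G = C + t·(B−C) with t = 10/9, so CG:GB = 10/9:-1/9

CG:GB = -10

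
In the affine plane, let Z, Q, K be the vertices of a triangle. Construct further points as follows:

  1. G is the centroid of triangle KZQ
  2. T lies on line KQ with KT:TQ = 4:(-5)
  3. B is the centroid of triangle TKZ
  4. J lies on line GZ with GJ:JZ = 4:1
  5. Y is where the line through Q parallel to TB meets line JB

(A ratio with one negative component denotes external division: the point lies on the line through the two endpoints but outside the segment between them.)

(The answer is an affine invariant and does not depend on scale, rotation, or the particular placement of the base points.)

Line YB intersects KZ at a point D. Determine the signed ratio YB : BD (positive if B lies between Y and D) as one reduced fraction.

YB:BD = 315/172

Choose coordinates Z = (0, 0), Q = (1, 0), K = (0, 1).
1. G is the centroid of triangle KZQ ⇒ G = (1/3, 1/3)
2. T lies on line KQ with KT:TQ = 4:(-5) ⇒ T = (-4, 5)
3. B is the centroid of triangle TKZ ⇒ B = (-4/3, 2)
4. J lies on line GZ with GJ:JZ = 4:1 ⇒ J = (1/15, 1/15)
5. Y is where the line through Q parallel to TB meets line JB ⇒ Y = (-487/129, 231/43)
line YB meets KZ at D = (0, 10/63)
B = Y + t·(D−Y) with t = 315/487, so YB:BD = 315/487:172/487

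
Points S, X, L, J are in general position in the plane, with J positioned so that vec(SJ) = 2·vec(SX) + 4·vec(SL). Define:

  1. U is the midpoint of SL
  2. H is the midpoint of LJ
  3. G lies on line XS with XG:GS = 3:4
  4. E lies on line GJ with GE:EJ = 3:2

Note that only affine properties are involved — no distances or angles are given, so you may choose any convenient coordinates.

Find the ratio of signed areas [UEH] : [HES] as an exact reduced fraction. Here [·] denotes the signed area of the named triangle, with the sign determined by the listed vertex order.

Choose coordinates S = (0, 0), X = (1, 0), L = (0, 1), J = (2, 4).
1. U is the midpoint of SL ⇒ U = (0, 1/2)
2. H is the midpoint of LJ ⇒ H = (1, 5/2)
3. G lies on line XS with XG:GS = 3:4 ⇒ G = (4/7, 0)
4. E lies on line GJ with GE:EJ = 3:2 ⇒ E = (10/7, 12/5)
2·[UEH] = 67/70, 2·[HES] = -41/35
[UEH]:[HES] = 67/70:-41/35 = -67/82

[UEH]:[HES] = -67/82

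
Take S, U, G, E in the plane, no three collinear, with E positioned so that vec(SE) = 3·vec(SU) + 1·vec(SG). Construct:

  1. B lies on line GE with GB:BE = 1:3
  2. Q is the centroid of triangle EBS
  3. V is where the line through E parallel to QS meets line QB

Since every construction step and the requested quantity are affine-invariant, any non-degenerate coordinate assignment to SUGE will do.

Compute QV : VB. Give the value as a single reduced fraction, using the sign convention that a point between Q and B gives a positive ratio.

QV:VB = -1/2

Assign S = (0, 0), U = (1, 0), G = (0, 1), E = (3, 1) — the answer is frame-independent, so this choice is without loss of generality.
1. B lies on line GE with GB:BE = 1:3 ⇒ B = (3/4, 1)
2. Q is the centroid of triangle EBS ⇒ Q = (5/4, 2/3)
3. V is where the line through E parallel to QS meets line QB ⇒ V = (7/4, 1/3)
V = Q + t·(B−Q) with t = -1, so QV:VB = t:(1−t) = -1:2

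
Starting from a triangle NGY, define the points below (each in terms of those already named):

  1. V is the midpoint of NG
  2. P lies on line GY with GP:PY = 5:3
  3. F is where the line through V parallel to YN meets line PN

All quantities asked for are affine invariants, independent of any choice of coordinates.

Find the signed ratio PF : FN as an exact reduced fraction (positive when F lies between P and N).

PF:FN = -1/4

Choose coordinates N = (0, 0), G = (1, 0), Y = (0, 1).
1. V is the midpoint of NG ⇒ V = (1/2, 0)
2. P lies on line GY with GP:PY = 5:3 ⇒ P = (3/8, 5/8)
3. F is where the line through V parallel to YN meets line PN ⇒ F = (1/2, 5/6)
F = P + t·(N−P) with t = -1/3, so PF:FN = t:(1−t) = -1/3:4/3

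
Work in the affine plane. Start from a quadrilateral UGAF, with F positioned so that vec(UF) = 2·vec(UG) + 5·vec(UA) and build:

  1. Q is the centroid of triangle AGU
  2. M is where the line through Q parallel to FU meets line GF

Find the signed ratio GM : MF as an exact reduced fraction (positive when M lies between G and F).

Assign U = (0, 0), G = (1, 0), A = (0, 1), F = (2, 5) — the answer is frame-independent, so this choice is without loss of generality.
1. Q is the centroid of triangle AGU ⇒ Q = (1/3, 1/3)
2. M is where the line through Q parallel to FU meets line GF ⇒ M = (9/5, 4)
M = G + t·(F−G) with t = 4/5, so GM:MF = t:(1−t) = 4/5:1/5

GM:MF = 4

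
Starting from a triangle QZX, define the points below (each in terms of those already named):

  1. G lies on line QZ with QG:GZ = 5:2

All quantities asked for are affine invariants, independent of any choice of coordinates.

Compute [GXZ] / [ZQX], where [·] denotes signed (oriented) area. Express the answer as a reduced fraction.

[GXZ]:[ZQX] = 2/7

Set Q = (0, 0), Z = (1, 0), X = (0, 1); any affine frame gives the same invariant.
1. G lies on line QZ with QG:GZ = 5:2 ⇒ G = (5/7, 0)
2·[GXZ] = -2/7, 2·[ZQX] = -1
[GXZ]:[ZQX] = -2/7:-1 = 2/7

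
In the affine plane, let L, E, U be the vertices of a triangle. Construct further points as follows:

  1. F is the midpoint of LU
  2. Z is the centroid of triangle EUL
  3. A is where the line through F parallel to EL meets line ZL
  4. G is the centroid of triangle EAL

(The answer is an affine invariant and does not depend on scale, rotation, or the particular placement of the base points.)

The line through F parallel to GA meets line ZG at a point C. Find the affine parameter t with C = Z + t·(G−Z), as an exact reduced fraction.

t = -2

Assign L = (0, 0), E = (1, 0), U = (0, 1) — the answer is frame-independent, so this choice is without loss of generality.
1. F is the midpoint of LU ⇒ F = (0, 1/2)
2. Z is the centroid of triangle EUL ⇒ Z = (1/3, 1/3)
3. A is where the line through F parallel to EL meets line ZL ⇒ A = (1/2, 1/2)
4. G is the centroid of triangle EAL ⇒ G = (1/2, 1/6)
through F parallel to GA: direction (0, 1/3); meets ZG at C = (0, 2/3)
C = Z + t·(G−Z) with t = -2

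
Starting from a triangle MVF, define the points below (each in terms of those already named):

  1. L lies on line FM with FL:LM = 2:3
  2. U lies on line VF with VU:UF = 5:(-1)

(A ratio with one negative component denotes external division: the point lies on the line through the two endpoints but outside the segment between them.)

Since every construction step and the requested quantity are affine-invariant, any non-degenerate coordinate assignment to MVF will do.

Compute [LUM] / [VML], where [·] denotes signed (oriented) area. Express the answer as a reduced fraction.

[LUM]:[VML] = -1/4

Assign M = (0, 0), V = (1, 0), F = (0, 1) — the answer is frame-independent, so this choice is without loss of generality.
1. L lies on line FM with FL:LM = 2:3 ⇒ L = (0, 3/5)
2. U lies on line VF with VU:UF = 5:(-1) ⇒ U = (-1/4, 5/4)
2·[LUM] = 3/20, 2·[VML] = -3/5
[LUM]:[VML] = 3/20:-3/5 = -1/4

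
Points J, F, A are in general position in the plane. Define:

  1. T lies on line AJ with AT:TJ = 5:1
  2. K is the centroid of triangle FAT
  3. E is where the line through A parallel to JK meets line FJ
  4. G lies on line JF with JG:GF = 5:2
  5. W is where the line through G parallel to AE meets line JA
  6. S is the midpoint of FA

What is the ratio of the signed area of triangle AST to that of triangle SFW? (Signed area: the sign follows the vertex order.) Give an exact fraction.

[AST]:[SFW] = 5/11

Choose coordinates J = (0, 0), F = (1, 0), A = (0, 1).
1. T lies on line AJ with AT:TJ = 5:1 ⇒ T = (0, 1/6)
2. K is the centroid of triangle FAT ⇒ K = (1/3, 7/18)
3. E is where the line through A parallel to JK meets line FJ ⇒ E = (-6/7, 0)
4. G lies on line JF with JG:GF = 5:2 ⇒ G = (5/7, 0)
5. W is where the line through G parallel to AE meets line JA ⇒ W = (0, -5/6)
6. S is the midpoint of FA ⇒ S = (1/2, 1/2)
2·[AST] = -5/12, 2·[SFW] = -11/12
[AST]:[SFW] = -5/12:-11/12 = 5/11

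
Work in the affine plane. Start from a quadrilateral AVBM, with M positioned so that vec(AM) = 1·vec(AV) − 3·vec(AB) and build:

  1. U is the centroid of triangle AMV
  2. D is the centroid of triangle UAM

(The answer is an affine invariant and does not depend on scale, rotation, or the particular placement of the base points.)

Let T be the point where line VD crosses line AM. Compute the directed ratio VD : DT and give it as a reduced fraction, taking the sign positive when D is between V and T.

VD:DT = 8

Assign A = (0, 0), V = (1, 0), B = (0, 1), M = (1, -3) — the answer is frame-independent, so this choice is without loss of generality.
1. U is the centroid of triangle AMV ⇒ U = (2/3, -1)
2. D is the centroid of triangle UAM ⇒ D = (5/9, -4/3)
line VD meets AM at T = (1/2, -3/2)
D = V + t·(T−V) with t = 8/9, so VD:DT = 8/9:1/9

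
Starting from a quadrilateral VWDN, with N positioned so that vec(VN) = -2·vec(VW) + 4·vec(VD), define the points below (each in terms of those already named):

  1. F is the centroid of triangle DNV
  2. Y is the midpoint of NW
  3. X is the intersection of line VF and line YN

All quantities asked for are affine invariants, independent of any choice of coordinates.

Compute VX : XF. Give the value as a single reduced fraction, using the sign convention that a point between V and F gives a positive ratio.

VX:XF = -12/5

Assign V = (0, 0), W = (1, 0), D = (0, 1), N = (-2, 4) — the answer is frame-independent, so this choice is without loss of generality.
1. F is the centroid of triangle DNV ⇒ F = (-2/3, 5/3)
2. Y is the midpoint of NW ⇒ Y = (-1/2, 2)
3. X is the intersection of line VF and line YN ⇒ X = (-8/7, 20/7)
X = V + t·(F−V) with t = 12/7, so VX:XF = t:(1−t) = 12/7:-5/7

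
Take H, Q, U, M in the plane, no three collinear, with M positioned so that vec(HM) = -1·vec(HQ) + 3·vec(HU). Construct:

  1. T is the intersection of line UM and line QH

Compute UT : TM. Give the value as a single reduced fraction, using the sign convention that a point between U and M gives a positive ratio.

UT:TM = -1/3

Choose coordinates H = (0, 0), Q = (1, 0), U = (0, 1), M = (-1, 3).
1. T is the intersection of line UM and line QH ⇒ T = (1/2, 0)
T = U + t·(M−U) with t = -1/2, so UT:TM = t:(1−t) = -1/2:3/2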